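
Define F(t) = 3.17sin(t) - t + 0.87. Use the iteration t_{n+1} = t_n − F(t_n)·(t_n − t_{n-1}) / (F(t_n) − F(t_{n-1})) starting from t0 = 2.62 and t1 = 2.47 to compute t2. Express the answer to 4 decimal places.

F(2.62) = -0.170511, F(2.47) = 0.372480
t2 = 2.470000 − 0.372480·(2.470000 − 2.620000) / (0.372480 − (-0.170511)) = 2.470000 − (-0.055872)/(0.542991) = 2.572897

2.5729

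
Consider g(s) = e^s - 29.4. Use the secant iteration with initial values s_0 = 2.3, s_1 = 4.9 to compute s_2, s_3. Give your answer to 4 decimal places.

g(2.3) = -19.425818, g(4.9) = 104.889780
s_2 = 4.900000 − 104.889780·(4.900000 − 2.300000) / (104.889780 − (-19.425818)) = 4.900000 − (272.713427)/(124.315597) = 2.706281
g(2.706281) = -14.426507
s_3 = 2.706281 − (-14.426507)·(2.706281 − 4.900000) / (-14.426507 − 104.889780) = 2.706281 − (31.647696)/(-119.316287) = 2.971524

2.7063, 2.9715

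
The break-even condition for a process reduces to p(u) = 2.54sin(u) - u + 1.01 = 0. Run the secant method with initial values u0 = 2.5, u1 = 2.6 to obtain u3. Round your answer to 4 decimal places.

2.5099

p(2.5) = 0.030119, p(2.6) = -0.280627
u2 = 2.600000 − (-0.280627)·(2.600000 − 2.500000) / (-0.280627 − 0.030119) = 2.600000 − (-0.028063)/(-0.310746) = 2.509693
p(2.509693) = 0.000632
u3 = 2.509693 − 0.000632·(2.509693 − 2.600000) / (0.000632 − (-0.280627)) = 2.509693 − (-0.000057)/(0.281259) = 2.509896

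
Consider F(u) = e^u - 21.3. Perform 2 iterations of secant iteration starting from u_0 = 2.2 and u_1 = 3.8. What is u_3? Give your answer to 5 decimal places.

F(2.2) = -12.2749865, F(3.8) = 23.4011845
u_2 = 3.8000000 − 23.4011845·(3.8000000 − 2.2000000) / (23.4011845 − (-12.2749865)) = 3.8000000 − (37.4418952)/(35.6761710) = 2.7505069
F(2.7505069) = -5.6494368
u_3 = 2.7505069 − (-5.6494368)·(2.7505069 − 3.8000000) / (-5.6494368 − 23.4011845) = 2.7505069 − (5.9290449)/(-29.0506213) = 2.9546005

2.95460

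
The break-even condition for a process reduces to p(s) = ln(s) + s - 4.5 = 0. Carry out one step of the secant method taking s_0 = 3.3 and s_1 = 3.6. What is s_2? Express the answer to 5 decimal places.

3.30471

p(3.3) = -0.0060775, p(3.6) = 0.3809338
s_2 = 3.6000000 − 0.3809338·(3.6000000 − 3.3000000) / (0.3809338 − (-0.0060775)) = 3.6000000 − (0.1142802)/(0.3870114) = 3.3047111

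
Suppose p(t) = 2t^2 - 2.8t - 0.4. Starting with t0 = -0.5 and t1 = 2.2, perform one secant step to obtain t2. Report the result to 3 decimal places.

p(-0.5) = 1.50000, p(2.2) = 3.12000
t2 = 2.20000 − 3.12000·(2.20000 − (-0.50000)) / (3.12000 − 1.50000) = 2.20000 − (8.42400)/(1.62000) = -3.00000

-3.000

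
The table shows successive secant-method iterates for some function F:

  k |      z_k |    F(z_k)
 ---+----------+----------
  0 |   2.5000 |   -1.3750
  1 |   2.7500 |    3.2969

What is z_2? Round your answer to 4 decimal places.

2.5736

z_2 = 2.7500 − 3.2969·(2.7500 − 2.5000) / (3.2969 − (-1.3750))
   = 2.7500 − (0.824225)/(4.671900) = 2.573578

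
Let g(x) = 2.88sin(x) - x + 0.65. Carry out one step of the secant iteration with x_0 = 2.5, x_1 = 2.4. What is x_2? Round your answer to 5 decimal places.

2.46071

g(2.5) = -0.1264002, g(2.4) = 0.1953340
x_2 = 2.4000000 − 0.1953340·(2.4000000 − 2.5000000) / (0.1953340 − (-0.1264002)) = 2.4000000 − (-0.0195334)/(0.3217342) = 2.4607128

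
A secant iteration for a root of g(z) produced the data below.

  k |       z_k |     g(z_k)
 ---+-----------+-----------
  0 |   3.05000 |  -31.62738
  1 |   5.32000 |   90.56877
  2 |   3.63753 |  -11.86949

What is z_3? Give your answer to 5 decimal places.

z_3 = 3.63753 − (-11.86949)·(3.63753 − 5.32000) / (-11.86949 − 90.56877)
   = 3.63753 − (19.9700608)/(-102.4382600) = 3.8324773

3.83248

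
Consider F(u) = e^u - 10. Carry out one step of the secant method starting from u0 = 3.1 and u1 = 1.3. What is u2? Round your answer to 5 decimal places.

F(3.1) = 12.1979513, F(1.3) = -6.3307033
u2 = 1.3000000 − (-6.3307033)·(1.3000000 − 3.1000000) / (-6.3307033 − 12.1979513) = 1.3000000 − (11.3952660)/(-18.5286546) = 1.9150077

1.91501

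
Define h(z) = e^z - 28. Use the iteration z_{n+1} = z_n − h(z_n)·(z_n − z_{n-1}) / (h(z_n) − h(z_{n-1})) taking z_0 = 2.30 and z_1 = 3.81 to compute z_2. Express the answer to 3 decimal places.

3.074

h(2.30) = -18.02582, h(3.81) = 17.15044
z_2 = 3.81000 − 17.15044·(3.81000 − 2.30000) / (17.15044 − (-18.02582)) = 3.81000 − (25.89716)/(35.17626) = 3.07379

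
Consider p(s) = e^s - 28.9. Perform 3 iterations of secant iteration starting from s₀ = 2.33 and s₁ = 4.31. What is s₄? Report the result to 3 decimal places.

p(2.33) = -18.62206, p(4.31) = 45.54049
s₂ = 4.31000 − 45.54049·(4.31000 − 2.33000) / (45.54049 − (-18.62206)) = 4.31000 − (90.17017)/(64.16255) = 2.90466
p(2.90466) = -10.64096
s₃ = 2.90466 − (-10.64096)·(2.90466 − 4.31000) / (-10.64096 − 45.54049) = 2.90466 − (14.95416)/(-56.18145) = 3.17084
p(3.17084) = -5.07259
s₄ = 3.17084 − (-5.07259)·(3.17084 − 2.90466) / (-5.07259 − (-10.64096)) = 3.17084 − (-1.35020)/(5.56837) = 3.41331

3.413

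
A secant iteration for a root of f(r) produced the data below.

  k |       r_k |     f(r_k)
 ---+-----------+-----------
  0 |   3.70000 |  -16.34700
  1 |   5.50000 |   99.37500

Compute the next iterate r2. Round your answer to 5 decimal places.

r2 = 5.50000 − 99.37500·(5.50000 − 3.70000) / (99.37500 − (-16.34700))
   = 5.50000 − (178.8750000)/(115.7220000) = 3.9542697

3.95427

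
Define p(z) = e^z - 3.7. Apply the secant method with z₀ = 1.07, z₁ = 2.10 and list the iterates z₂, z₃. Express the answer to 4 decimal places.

1.2239, 1.2790

p(1.07) = -0.784621, p(2.10) = 4.466170
z₂ = 2.100000 − 4.466170·(2.100000 − 1.070000) / (4.466170 − (-0.784621)) = 2.100000 − (4.600155)/(5.250790) = 1.223912
p(1.223912) = -0.299536
z₃ = 1.223912 − (-0.299536)·(1.223912 − 2.100000) / (-0.299536 − 4.466170) = 1.223912 − (0.262420)/(-4.765706) = 1.278976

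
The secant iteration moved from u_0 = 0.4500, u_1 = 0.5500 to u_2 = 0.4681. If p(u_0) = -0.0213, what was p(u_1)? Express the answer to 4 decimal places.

0.0964

The secant line through (0.4500, -0.0213) and (0.5500, p(u_1)) crosses zero at u_2 = 0.4681.
So (0.4500, -0.0213), (0.5500, p(u_1)), (0.4681, 0) are collinear:
p(u_1) = -0.0213 · (0.5500 − 0.4681) / (0.4500 − 0.4681) = -0.0213 · (0.081900)/(-0.018100) = 0.096380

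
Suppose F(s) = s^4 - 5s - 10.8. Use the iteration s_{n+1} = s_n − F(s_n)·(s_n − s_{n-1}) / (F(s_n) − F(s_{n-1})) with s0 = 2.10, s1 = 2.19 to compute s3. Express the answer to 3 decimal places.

F(2.10) = -1.85190, F(2.19) = 1.25258
s2 = 2.19000 − 1.25258·(2.19000 − 2.10000) / (1.25258 − (-1.85190)) = 2.19000 − (0.11273)/(3.10448) = 2.15369
F(2.15369) = -0.05397
s3 = 2.15369 − (-0.05397)·(2.15369 − 2.19000) / (-0.05397 − 1.25258) = 2.15369 − (0.00196)/(-1.30654) = 2.15519

2.155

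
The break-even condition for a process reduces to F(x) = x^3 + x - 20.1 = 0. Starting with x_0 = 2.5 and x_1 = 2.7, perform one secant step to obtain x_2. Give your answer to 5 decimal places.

2.59277

F(2.5) = -1.9750000, F(2.7) = 2.2830000
x_2 = 2.7000000 − 2.2830000·(2.7000000 − 2.5000000) / (2.2830000 − (-1.9750000)) = 2.7000000 − (0.4566000)/(4.2580000) = 2.5927666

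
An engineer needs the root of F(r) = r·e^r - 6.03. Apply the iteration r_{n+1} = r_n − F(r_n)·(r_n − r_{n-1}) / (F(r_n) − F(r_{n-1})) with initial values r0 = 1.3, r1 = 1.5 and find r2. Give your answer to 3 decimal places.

F(1.3) = -1.25991, F(1.5) = 0.69253
r2 = 1.50000 − 0.69253·(1.50000 − 1.30000) / (0.69253 − (-1.25991)) = 1.50000 − (0.13851)/(1.95245) = 1.42906

1.429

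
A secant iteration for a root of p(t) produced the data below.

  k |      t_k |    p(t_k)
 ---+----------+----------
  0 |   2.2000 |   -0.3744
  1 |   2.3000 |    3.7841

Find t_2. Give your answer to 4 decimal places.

2.2090

t_2 = 2.3000 − 3.7841·(2.3000 − 2.2000) / (3.7841 − (-0.3744))
   = 2.3000 − (0.378410)/(4.158500) = 2.209003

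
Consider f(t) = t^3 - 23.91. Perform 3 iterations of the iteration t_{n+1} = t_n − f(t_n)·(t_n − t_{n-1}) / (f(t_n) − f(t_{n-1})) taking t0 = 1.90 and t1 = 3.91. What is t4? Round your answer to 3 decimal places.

2.894

f(1.90) = -17.05100, f(3.91) = 35.86647
t2 = 3.91000 − 35.86647·(3.91000 − 1.90000) / (35.86647 − (-17.05100)) = 3.91000 − (72.09161)/(52.91747) = 2.54766
f(2.54766) = -7.37424
t3 = 2.54766 − (-7.37424)·(2.54766 − 3.91000) / (-7.37424 − 35.86647) = 2.54766 − (10.04622)/(-43.24071) = 2.77999
f(2.77999) = -2.42523
t4 = 2.77999 − (-2.42523)·(2.77999 − 2.54766) / (-2.42523 − (-7.37424)) = 2.77999 − (-0.56346)/(4.94901) = 2.89385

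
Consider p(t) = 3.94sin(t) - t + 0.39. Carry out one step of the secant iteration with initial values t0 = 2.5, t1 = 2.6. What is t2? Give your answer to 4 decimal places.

p(2.5) = 0.247980, p(2.6) = -0.178925
t2 = 2.600000 − (-0.178925)·(2.600000 − 2.500000) / (-0.178925 − 0.247980) = 2.600000 − (-0.017892)/(-0.426905) = 2.558088

2.5581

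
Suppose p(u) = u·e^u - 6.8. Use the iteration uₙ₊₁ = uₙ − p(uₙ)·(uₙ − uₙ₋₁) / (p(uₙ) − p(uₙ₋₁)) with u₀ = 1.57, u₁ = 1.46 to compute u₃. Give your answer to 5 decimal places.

p(1.57) = 0.7464377, p(1.46) = -0.5132991
u₂ = 1.4600000 − (-0.5132991)·(1.4600000 − 1.5700000) / (-0.5132991 − 0.7464377) = 1.4600000 − (0.0564629)/(-1.2597368) = 1.5048212
p(1.5048212) = -0.0232660
u₃ = 1.5048212 − (-0.0232660)·(1.5048212 − 1.4600000) / (-0.0232660 − (-0.5132991)) = 1.5048212 − (-0.0010428)/(0.4900331) = 1.5069492

1.50695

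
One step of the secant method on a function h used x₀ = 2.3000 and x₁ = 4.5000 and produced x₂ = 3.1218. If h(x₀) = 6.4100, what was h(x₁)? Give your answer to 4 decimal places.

-10.7499

The secant line through (2.3000, 6.4100) and (4.5000, h(x₁)) crosses zero at x₂ = 3.1218.
So (2.3000, 6.4100), (4.5000, h(x₁)), (3.1218, 0) are collinear:
h(x₁) = 6.4100 · (4.5000 − 3.1218) / (2.3000 − 3.1218) = 6.4100 · (1.378200)/(-0.821800) = -10.749893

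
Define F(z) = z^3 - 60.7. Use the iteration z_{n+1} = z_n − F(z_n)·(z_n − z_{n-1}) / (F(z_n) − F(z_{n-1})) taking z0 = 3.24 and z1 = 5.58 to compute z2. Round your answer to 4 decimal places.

3.6869

F(3.24) = -26.687776, F(5.58) = 113.041112
z2 = 5.580000 − 113.041112·(5.580000 − 3.240000) / (113.041112 − (-26.687776)) = 5.580000 − (264.516202)/(139.728888) = 3.686933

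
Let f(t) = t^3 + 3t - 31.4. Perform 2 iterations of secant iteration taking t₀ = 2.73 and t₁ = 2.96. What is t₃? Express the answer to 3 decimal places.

2.839

f(2.73) = -2.86358, f(2.96) = 3.41434
t₂ = 2.96000 − 3.41434·(2.96000 − 2.73000) / (3.41434 − (-2.86358)) = 2.96000 − (0.78530)/(6.27792) = 2.83491
f(2.83491) = -0.11187
t₃ = 2.83491 − (-0.11187)·(2.83491 − 2.96000) / (-0.11187 − 3.41434) = 2.83491 − (0.01399)/(-3.52621) = 2.83888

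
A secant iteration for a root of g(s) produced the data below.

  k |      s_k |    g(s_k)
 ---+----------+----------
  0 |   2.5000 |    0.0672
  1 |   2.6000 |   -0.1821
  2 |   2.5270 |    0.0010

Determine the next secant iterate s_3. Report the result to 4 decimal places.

s_3 = 2.5270 − 0.0010·(2.5270 − 2.6000) / (0.0010 − (-0.1821))
   = 2.5270 − (-0.000073)/(0.183100) = 2.527399

2.5274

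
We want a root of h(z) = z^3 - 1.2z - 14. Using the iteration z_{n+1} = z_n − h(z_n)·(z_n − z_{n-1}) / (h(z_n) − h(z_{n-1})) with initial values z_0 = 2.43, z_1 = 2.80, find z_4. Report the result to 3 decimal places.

2.576

h(2.43) = -2.56709, h(2.80) = 4.59200
z_2 = 2.80000 − 4.59200·(2.80000 − 2.43000) / (4.59200 − (-2.56709)) = 2.80000 − (1.69904)/(7.15909) = 2.56267
h(2.56267) = -0.24537
z_3 = 2.56267 − (-0.24537)·(2.56267 − 2.80000) / (-0.24537 − 4.59200) = 2.56267 − (0.05823)/(-4.83737) = 2.57471
h(2.57471) = -0.02153
z_4 = 2.57471 − (-0.02153)·(2.57471 − 2.56267) / (-0.02153 − (-0.24537)) = 2.57471 − (-0.00026)/(0.22384) = 2.57587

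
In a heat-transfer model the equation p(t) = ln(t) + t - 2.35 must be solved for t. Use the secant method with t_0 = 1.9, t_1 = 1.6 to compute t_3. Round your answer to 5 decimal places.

p(1.9) = 0.1918539, p(1.6) = -0.2799964
t_2 = 1.6000000 − (-0.2799964)·(1.6000000 − 1.9000000) / (-0.2799964 − 0.1918539) = 1.6000000 − (0.0839989)/(-0.4718503) = 1.7780203
p(1.7780203) = 0.0035208
t_3 = 1.7780203 − 0.0035208·(1.7780203 − 1.6000000) / (0.0035208 − (-0.2799964)) = 1.7780203 − (0.0006268)/(0.2835172) = 1.7758096

1.77581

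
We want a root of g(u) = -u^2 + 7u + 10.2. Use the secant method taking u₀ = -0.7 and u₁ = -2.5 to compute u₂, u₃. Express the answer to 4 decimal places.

g(-0.7) = 4.810000, g(-2.5) = -13.550000
u₂ = -2.500000 − (-13.550000)·(-2.500000 − (-0.700000)) / (-13.550000 − 4.810000) = -2.500000 − (24.390000)/(-18.360000) = -1.171569
g(-1.171569) = 0.626447
u₃ = -1.171569 − 0.626447·(-1.171569 − (-2.500000)) / (0.626447 − (-13.550000)) = -1.171569 − (0.832191)/(14.176447) = -1.230271

-1.1716, -1.2303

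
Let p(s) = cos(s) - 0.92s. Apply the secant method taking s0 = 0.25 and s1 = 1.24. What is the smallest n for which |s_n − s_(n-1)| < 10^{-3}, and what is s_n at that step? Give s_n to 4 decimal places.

p(0.25) = 0.738912, p(1.24) = -0.816004
s2 = 1.240000 − (-0.816004)·(0.990000)/(-1.554916) = 0.720458;  |Δ| = 0.519542
p(0.720458) = 0.088682
s3 = 0.720458 − 0.088682·(-0.519542)/(0.904685) = 0.771386;  |Δ| = 0.050928
p(0.771386) = 0.007269
s4 = 0.771386 − 0.007269·(0.050928)/(-0.081412) = 0.775934;  |Δ| = 0.004547
p(0.775934) = -0.000092
s5 = 0.775934 − (-0.000092)·(0.004547)/(-0.007361) = 0.775877;  |Δ| = 0.000057
|s5 − s4| = 0.000057 < 10^{-3}

n = 5, s_n = 0.7759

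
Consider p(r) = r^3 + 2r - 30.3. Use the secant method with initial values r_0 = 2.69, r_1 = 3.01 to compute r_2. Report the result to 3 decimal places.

2.897

p(2.69) = -5.45489, p(3.01) = 2.99090
r_2 = 3.01000 − 2.99090·(3.01000 − 2.69000) / (2.99090 − (-5.45489)) = 3.01000 − (0.95709)/(8.44579) = 2.89668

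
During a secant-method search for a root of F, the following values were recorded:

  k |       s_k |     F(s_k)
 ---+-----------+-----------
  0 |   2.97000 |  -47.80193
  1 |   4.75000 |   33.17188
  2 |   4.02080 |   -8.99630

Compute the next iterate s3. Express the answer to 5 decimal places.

4.17637

s3 = 4.02080 − (-8.99630)·(4.02080 − 4.75000) / (-8.99630 − 33.17188)
   = 4.02080 − (6.5601020)/(-42.1681800) = 4.1763700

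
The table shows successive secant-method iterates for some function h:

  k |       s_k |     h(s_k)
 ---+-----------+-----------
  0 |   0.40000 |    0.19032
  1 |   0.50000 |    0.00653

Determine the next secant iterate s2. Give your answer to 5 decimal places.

0.50355

s2 = 0.50000 − 0.00653·(0.50000 − 0.40000) / (0.00653 − 0.19032)
   = 0.50000 − (0.0006530)/(-0.1837900) = 0.5035530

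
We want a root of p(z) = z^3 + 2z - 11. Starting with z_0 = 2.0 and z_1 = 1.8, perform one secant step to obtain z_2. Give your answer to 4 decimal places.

1.9221

p(2.0) = 1.000000, p(1.8) = -1.568000
z_2 = 1.800000 − (-1.568000)·(1.800000 − 2.000000) / (-1.568000 − 1.000000) = 1.800000 − (0.313600)/(-2.568000) = 1.922118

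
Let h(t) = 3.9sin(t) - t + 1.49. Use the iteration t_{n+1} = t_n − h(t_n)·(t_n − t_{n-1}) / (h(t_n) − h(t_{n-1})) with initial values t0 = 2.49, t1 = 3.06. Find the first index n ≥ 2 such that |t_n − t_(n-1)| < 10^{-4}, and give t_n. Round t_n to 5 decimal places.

n = 5, t_n = 2.79924

h(2.49) = 1.3651687, h(3.06) = -1.2521416
t2 = 3.0600000 − (-1.2521416)·(0.5700000)/(-2.6173103) = 2.7873076;  |Δ| = 0.2726924
h(2.7873076) = 0.0556802
t3 = 2.7873076 − 0.0556802·(-0.2726924)/(1.3078218) = 2.7989174;  |Δ| = 0.0116098
h(2.7989174) = 0.0015139
t4 = 2.7989174 − 0.0015139·(0.0116098)/(-0.0541663) = 2.7992419;  |Δ| = 0.0003245
h(2.7992419) = -0.0000026
t5 = 2.7992419 − (-0.0000026)·(0.0003245)/(-0.0015165) = 2.7992413;  |Δ| = 0.0000005
|t5 − t4| = 0.0000005 < 10^{-4}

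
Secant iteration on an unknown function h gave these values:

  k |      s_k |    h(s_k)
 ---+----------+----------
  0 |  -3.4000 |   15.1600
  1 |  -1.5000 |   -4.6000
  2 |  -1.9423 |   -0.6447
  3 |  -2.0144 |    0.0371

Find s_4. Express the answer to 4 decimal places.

s_4 = -2.0144 − 0.0371·(-2.0144 − (-1.9423)) / (0.0371 − (-0.6447))
   = -2.0144 − (-0.002675)/(0.681800) = -2.010477

-2.0105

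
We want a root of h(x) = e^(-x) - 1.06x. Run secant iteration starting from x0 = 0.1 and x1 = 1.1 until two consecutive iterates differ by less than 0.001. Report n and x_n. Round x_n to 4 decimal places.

h(0.1) = 0.798837, h(1.1) = -0.833129
x2 = 1.100000 − (-0.833129)·(1.000000)/(-1.631966) = 0.589494;  |Δ| = 0.510506
h(0.589494) = -0.070255
x3 = 0.589494 − (-0.070255)·(-0.510506)/(0.762873) = 0.542480;  |Δ| = 0.047014
h(0.542480) = 0.006277
x4 = 0.542480 − 0.006277·(-0.047014)/(0.076532) = 0.546335;  |Δ| = 0.003856
h(0.546335) = -0.000048
x5 = 0.546335 − (-0.000048)·(0.003856)/(-0.006324) = 0.546306;  |Δ| = 0.000029
|x5 − x4| = 0.000029 < 0.001

n = 5, x_n = 0.5463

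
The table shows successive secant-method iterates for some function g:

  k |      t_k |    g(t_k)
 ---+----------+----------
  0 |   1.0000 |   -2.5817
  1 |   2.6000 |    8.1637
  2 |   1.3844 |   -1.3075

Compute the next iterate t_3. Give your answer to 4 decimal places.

t_3 = 1.3844 − (-1.3075)·(1.3844 − 2.6000) / (-1.3075 − 8.1637)
   = 1.3844 − (1.589397)/(-9.471200) = 1.552214

1.5522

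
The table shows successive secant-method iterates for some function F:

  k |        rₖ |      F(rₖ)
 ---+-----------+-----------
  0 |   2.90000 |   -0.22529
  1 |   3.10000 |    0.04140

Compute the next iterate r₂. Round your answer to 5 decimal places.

3.06895

r₂ = 3.10000 − 0.04140·(3.10000 − 2.90000) / (0.04140 − (-0.22529))
   = 3.10000 − (0.0082800)/(0.2666900) = 3.0689527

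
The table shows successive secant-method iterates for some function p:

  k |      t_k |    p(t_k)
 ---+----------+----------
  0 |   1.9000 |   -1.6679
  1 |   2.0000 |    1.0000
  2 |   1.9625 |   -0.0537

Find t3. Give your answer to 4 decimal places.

t3 = 1.9625 − (-0.0537)·(1.9625 − 2.0000) / (-0.0537 − 1.0000)
   = 1.9625 − (0.002014)/(-1.053700) = 1.964411

1.9644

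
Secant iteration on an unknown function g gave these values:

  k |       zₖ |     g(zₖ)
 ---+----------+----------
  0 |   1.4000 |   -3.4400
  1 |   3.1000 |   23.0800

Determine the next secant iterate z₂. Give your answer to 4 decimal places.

z₂ = 3.1000 − 23.0800·(3.1000 − 1.4000) / (23.0800 − (-3.4400))
   = 3.1000 − (39.236000)/(26.520000) = 1.620513

1.6205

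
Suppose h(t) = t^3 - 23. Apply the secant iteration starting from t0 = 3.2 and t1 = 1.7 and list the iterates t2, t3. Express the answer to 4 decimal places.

2.6740, 2.9400

h(3.2) = 9.768000, h(1.7) = -18.087000
t2 = 1.700000 − (-18.087000)·(1.700000 − 3.200000) / (-18.087000 − 9.768000) = 1.700000 − (27.130500)/(-27.855000) = 2.673990
h(2.673990) = -3.880370
t3 = 2.673990 − (-3.880370)·(2.673990 − 1.700000) / (-3.880370 − (-18.087000)) = 2.673990 − (-3.779443)/(14.206630) = 2.940024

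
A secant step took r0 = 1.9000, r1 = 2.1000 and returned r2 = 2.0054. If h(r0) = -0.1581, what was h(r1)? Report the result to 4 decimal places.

0.1419

The secant line through (1.9000, -0.1581) and (2.1000, h(r1)) crosses zero at r2 = 2.0054.
So (1.9000, -0.1581), (2.1000, h(r1)), (2.0054, 0) are collinear:
h(r1) = -0.1581 · (2.1000 − 2.0054) / (1.9000 − 2.0054) = -0.1581 · (0.094600)/(-0.105400) = 0.141900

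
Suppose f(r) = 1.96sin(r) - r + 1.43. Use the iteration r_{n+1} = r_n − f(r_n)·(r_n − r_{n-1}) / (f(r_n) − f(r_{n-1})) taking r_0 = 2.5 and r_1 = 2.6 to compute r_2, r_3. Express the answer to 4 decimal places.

f(2.5) = 0.103005, f(2.6) = -0.159617
r_2 = 2.600000 − (-0.159617)·(2.600000 − 2.500000) / (-0.159617 − 0.103005) = 2.600000 − (-0.015962)/(-0.262623) = 2.539222
f(2.539222) = 0.001310
r_3 = 2.539222 − 0.001310·(2.539222 − 2.600000) / (0.001310 − (-0.159617)) = 2.539222 − (-0.000080)/(0.160927) = 2.539716

2.5392, 2.5397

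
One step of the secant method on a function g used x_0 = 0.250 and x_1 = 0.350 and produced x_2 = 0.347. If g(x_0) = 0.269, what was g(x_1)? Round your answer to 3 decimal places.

-0.008

The secant line through (0.250, 0.269) and (0.350, g(x_1)) crosses zero at x_2 = 0.347.
So (0.250, 0.269), (0.350, g(x_1)), (0.347, 0) are collinear:
g(x_1) = 0.269 · (0.350 − 0.347) / (0.250 − 0.347) = 0.269 · (0.00300)/(-0.09700) = -0.00832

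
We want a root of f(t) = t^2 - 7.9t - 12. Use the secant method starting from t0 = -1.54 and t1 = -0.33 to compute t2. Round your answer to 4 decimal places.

f(-1.54) = 2.537600, f(-0.33) = -9.284100
t2 = -0.330000 − (-9.284100)·(-0.330000 − (-1.540000)) / (-9.284100 − 2.537600) = -0.330000 − (-11.233761)/(-11.821700) = -1.280266

-1.2803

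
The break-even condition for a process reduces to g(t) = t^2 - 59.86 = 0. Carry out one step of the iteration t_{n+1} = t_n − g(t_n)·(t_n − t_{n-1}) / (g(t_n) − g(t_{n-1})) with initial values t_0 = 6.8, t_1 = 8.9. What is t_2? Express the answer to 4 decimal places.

g(6.8) = -13.620000, g(8.9) = 19.350000
t_2 = 8.900000 − 19.350000·(8.900000 − 6.800000) / (19.350000 − (-13.620000)) = 8.900000 − (40.635000)/(32.970000) = 7.667516

7.6675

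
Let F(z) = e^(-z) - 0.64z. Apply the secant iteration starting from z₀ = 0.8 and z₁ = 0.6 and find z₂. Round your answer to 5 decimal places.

0.74490

F(0.8) = -0.0626710, F(0.6) = 0.1648116
z₂ = 0.6000000 − 0.1648116·(0.6000000 − 0.8000000) / (0.1648116 − (-0.0626710)) = 0.6000000 − (-0.0329623)/(0.2274827) = 0.7449004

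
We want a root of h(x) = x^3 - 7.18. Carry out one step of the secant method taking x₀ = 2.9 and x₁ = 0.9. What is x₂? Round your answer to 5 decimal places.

1.44531

h(2.9) = 17.2090000, h(0.9) = -6.4510000
x₂ = 0.9000000 − (-6.4510000)·(0.9000000 − 2.9000000) / (-6.4510000 − 17.2090000) = 0.9000000 − (12.9020000)/(-23.6600000) = 1.4453085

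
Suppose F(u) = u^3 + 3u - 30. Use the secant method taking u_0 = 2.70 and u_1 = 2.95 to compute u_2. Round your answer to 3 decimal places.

F(2.70) = -2.21700, F(2.95) = 4.52238
u_2 = 2.95000 − 4.52238·(2.95000 − 2.70000) / (4.52238 − (-2.21700)) = 2.95000 − (1.13059)/(6.73938) = 2.78224

2.782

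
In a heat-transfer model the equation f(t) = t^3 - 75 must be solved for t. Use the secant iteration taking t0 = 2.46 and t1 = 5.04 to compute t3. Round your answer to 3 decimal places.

4.147

f(2.46) = -60.11306, f(5.04) = 53.02406
t2 = 5.04000 − 53.02406·(5.04000 − 2.46000) / (53.02406 − (-60.11306)) = 5.04000 − (136.80209)/(113.13713) = 3.83083
f(3.83083) = -18.78160
t3 = 3.83083 − (-18.78160)·(3.83083 − 5.04000) / (-18.78160 − 53.02406) = 3.83083 − (22.71016)/(-71.80567) = 4.14710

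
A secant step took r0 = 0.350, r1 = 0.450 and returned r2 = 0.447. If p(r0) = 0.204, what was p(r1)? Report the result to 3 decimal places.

The secant line through (0.350, 0.204) and (0.450, p(r1)) crosses zero at r2 = 0.447.
So (0.350, 0.204), (0.450, p(r1)), (0.447, 0) are collinear:
p(r1) = 0.204 · (0.450 − 0.447) / (0.350 − 0.447) = 0.204 · (0.00300)/(-0.09700) = -0.00631

-0.006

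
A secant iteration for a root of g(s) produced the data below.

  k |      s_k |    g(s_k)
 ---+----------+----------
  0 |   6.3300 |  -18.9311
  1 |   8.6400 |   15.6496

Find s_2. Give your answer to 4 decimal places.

s_2 = 8.6400 − 15.6496·(8.6400 − 6.3300) / (15.6496 − (-18.9311))
   = 8.6400 − (36.150576)/(34.580700) = 7.594603

7.5946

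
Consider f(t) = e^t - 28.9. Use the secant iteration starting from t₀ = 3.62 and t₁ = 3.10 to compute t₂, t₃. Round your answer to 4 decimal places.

3.3302, 3.3685

f(3.62) = 8.437568, f(3.10) = -6.702049
t₂ = 3.100000 − (-6.702049)·(3.100000 − 3.620000) / (-6.702049 − 8.437568) = 3.100000 − (3.485065)/(-15.139617) = 3.330195
f(3.330195) = -0.956207
t₃ = 3.330195 − (-0.956207)·(3.330195 − 3.100000) / (-0.956207 − (-6.702049)) = 3.330195 − (-0.220114)/(5.745841) = 3.368504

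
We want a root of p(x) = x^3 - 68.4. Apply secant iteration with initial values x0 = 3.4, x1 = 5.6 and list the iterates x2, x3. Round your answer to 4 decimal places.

p(3.4) = -29.096000, p(5.6) = 107.216000
x2 = 5.600000 − 107.216000·(5.600000 − 3.400000) / (107.216000 − (-29.096000)) = 5.600000 − (235.875200)/(136.312000) = 3.869593
p(3.869593) = -10.457669
x3 = 3.869593 − (-10.457669)·(3.869593 − 5.600000) / (-10.457669 − 107.216000) = 3.869593 − (18.096021)/(-117.673669) = 4.023375

3.8696, 4.0234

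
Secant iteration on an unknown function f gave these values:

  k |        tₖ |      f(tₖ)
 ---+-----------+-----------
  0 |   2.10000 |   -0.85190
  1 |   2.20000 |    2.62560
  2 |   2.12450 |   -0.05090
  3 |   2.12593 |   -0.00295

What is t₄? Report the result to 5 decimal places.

2.12602

t₄ = 2.12593 − (-0.00295)·(2.12593 − 2.12450) / (-0.00295 − (-0.05090))
   = 2.12593 − (-0.0000042)/(0.0479500) = 2.1260180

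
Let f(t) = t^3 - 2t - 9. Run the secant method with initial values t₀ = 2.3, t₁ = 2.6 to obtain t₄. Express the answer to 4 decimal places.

f(2.3) = -1.433000, f(2.6) = 3.376000
t₂ = 2.600000 − 3.376000·(2.600000 − 2.300000) / (3.376000 − (-1.433000)) = 2.600000 − (1.012800)/(4.809000) = 2.389395
f(2.389395) = -0.137238
t₃ = 2.389395 − (-0.137238)·(2.389395 − 2.600000) / (-0.137238 − 3.376000) = 2.389395 − (0.028903)/(-3.513238) = 2.397622
f(2.397622) = -0.012299
t₄ = 2.397622 − (-0.012299)·(2.397622 − 2.389395) / (-0.012299 − (-0.137238)) = 2.397622 − (-0.000101)/(0.124939) = 2.398432

2.3984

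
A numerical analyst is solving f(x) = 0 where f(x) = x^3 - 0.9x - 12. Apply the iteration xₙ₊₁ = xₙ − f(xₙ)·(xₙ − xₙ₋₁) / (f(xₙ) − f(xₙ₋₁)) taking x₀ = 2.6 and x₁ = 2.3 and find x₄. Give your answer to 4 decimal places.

f(2.6) = 3.236000, f(2.3) = -1.903000
x₂ = 2.300000 − (-1.903000)·(2.300000 − 2.600000) / (-1.903000 − 3.236000) = 2.300000 − (0.570900)/(-5.139000) = 2.411092
f(2.411092) = -0.153432
x₃ = 2.411092 − (-0.153432)·(2.411092 − 2.300000) / (-0.153432 − (-1.903000)) = 2.411092 − (-0.017045)/(1.749568) = 2.420834
f(2.420834) = 0.008396
x₄ = 2.420834 − 0.008396·(2.420834 − 2.411092) / (0.008396 − (-0.153432)) = 2.420834 − (0.000082)/(0.161827) = 2.420329

2.4203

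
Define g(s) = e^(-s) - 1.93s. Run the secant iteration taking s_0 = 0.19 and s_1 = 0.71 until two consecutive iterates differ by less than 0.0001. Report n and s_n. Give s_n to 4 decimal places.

g(0.19) = 0.460259, g(0.71) = -0.878656
s_2 = 0.710000 − (-0.878656)·(0.520000)/(-1.338915) = 0.368753;  |Δ| = 0.341247
g(0.368753) = -0.020096
s_3 = 0.368753 − (-0.020096)·(-0.341247)/(0.858559) = 0.360765;  |Δ| = 0.007988
g(0.360765) = 0.000866
s_4 = 0.360765 − 0.000866·(-0.007988)/(0.020962) = 0.361095;  |Δ| = 0.000330
g(0.361095) = -0.000001
s_5 = 0.361095 − (-0.000001)·(0.000330)/(-0.000867) = 0.361095;  |Δ| = 0.000000
|s_5 − s_4| = 0.000000 < 0.0001

n = 5, s_n = 0.3611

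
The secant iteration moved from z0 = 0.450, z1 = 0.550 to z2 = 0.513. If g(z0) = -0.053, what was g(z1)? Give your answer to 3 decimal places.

The secant line through (0.450, -0.053) and (0.550, g(z1)) crosses zero at z2 = 0.513.
So (0.450, -0.053), (0.550, g(z1)), (0.513, 0) are collinear:
g(z1) = -0.053 · (0.550 − 0.513) / (0.450 − 0.513) = -0.053 · (0.03700)/(-0.06300) = 0.03113

0.031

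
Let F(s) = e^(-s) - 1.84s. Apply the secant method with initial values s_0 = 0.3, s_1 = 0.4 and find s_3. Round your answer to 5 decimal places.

F(0.3) = 0.1888182, F(0.4) = -0.0656800
s_2 = 0.4000000 − (-0.0656800)·(0.4000000 − 0.3000000) / (-0.0656800 − 0.1888182) = 0.4000000 − (-0.0065680)/(-0.2544982) = 0.3741924
F(0.3741924) = -0.0006694
s_3 = 0.3741924 − (-0.0006694)·(0.3741924 − 0.4000000) / (-0.0006694 − (-0.0656800)) = 0.3741924 − (0.0000173)/(0.0650106) = 0.3739266

0.37393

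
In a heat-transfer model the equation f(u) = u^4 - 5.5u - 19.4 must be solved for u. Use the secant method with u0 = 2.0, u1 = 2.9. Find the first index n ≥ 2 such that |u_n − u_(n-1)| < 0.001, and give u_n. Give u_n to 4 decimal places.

f(2.0) = -14.400000, f(2.9) = 35.378100
u2 = 2.900000 − 35.378100·(0.900000)/(49.778100) = 2.260355;  |Δ| = 0.639645
f(2.260355) = -5.727961
u3 = 2.260355 − (-5.727961)·(-0.639645)/(-41.106061) = 2.349487;  |Δ| = 0.089132
f(2.349487) = -1.850780
u4 = 2.349487 − (-1.850780)·(0.089132)/(3.877181) = 2.392035;  |Δ| = 0.042547
f(2.392035) = 0.183141
u5 = 2.392035 − 0.183141·(0.042547)/(2.033922) = 2.388203;  |Δ| = 0.003831
f(2.388203) = -0.005027
u6 = 2.388203 − (-0.005027)·(-0.003831)/(-0.188168) = 2.388306;  |Δ| = 0.000102
|u6 − u5| = 0.000102 < 0.001

n = 6, u_n = 2.3883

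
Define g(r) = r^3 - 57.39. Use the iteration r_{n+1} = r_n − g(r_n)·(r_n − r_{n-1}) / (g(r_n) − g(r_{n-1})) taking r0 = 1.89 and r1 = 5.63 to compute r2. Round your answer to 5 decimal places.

g(1.89) = -50.6387310, g(5.63) = 121.0635470
r2 = 5.6300000 − 121.0635470·(5.6300000 − 1.8900000) / (121.0635470 − (-50.6387310)) = 5.6300000 − (452.7776658)/(171.7022780) = 2.9930072

2.99301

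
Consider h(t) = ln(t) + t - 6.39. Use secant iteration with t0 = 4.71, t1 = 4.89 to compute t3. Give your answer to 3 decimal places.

h(4.71) = -0.13031, h(4.89) = 0.08719
t2 = 4.89000 − 0.08719·(4.89000 − 4.71000) / (0.08719 − (-0.13031)) = 4.89000 − (0.01569)/(0.21750) = 4.81784
h(4.81784) = 0.00017
t3 = 4.81784 − 0.00017·(4.81784 − 4.89000) / (0.00017 − 0.08719) = 4.81784 − (-0.00001)/(-0.08702) = 4.81770

4.818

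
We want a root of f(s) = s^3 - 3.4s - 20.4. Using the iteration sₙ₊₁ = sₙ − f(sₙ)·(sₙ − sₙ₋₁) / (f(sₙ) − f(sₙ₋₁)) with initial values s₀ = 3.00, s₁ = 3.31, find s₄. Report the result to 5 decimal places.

f(3.00) = -3.6000000, f(3.31) = 4.6106910
s₂ = 3.3100000 − 4.6106910·(3.3100000 − 3.0000000) / (4.6106910 − (-3.6000000)) = 3.3100000 − (1.4293142)/(8.2106910) = 3.1359204
f(3.1359204) = -0.2234996
s₃ = 3.1359204 − (-0.2234996)·(3.1359204 − 3.3100000) / (-0.2234996 − 4.6106910) = 3.1359204 − (0.0389067)/(-4.8341906) = 3.1439686
f(3.1439686) = -0.0128146
s₄ = 3.1439686 − (-0.0128146)·(3.1439686 − 3.1359204) / (-0.0128146 − (-0.2234996)) = 3.1439686 − (-0.0001031)/(0.2106850) = 3.1444581

3.14446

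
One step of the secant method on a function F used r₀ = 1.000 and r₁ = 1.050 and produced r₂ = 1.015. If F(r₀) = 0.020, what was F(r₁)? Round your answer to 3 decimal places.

-0.047

The secant line through (1.000, 0.020) and (1.050, F(r₁)) crosses zero at r₂ = 1.015.
So (1.000, 0.020), (1.050, F(r₁)), (1.015, 0) are collinear:
F(r₁) = 0.020 · (1.050 − 1.015) / (1.000 − 1.015) = 0.020 · (0.03500)/(-0.01500) = -0.04667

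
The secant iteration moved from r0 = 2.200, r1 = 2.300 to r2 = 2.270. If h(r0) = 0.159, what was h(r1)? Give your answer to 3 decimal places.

-0.068

The secant line through (2.200, 0.159) and (2.300, h(r1)) crosses zero at r2 = 2.270.
So (2.200, 0.159), (2.300, h(r1)), (2.270, 0) are collinear:
h(r1) = 0.159 · (2.300 − 2.270) / (2.200 − 2.270) = 0.159 · (0.03000)/(-0.07000) = -0.06814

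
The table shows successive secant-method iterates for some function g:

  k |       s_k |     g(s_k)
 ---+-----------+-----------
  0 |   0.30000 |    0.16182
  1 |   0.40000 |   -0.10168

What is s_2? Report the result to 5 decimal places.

0.36141

s_2 = 0.40000 − (-0.10168)·(0.40000 − 0.30000) / (-0.10168 − 0.16182)
   = 0.40000 − (-0.0101680)/(-0.2635000) = 0.3614118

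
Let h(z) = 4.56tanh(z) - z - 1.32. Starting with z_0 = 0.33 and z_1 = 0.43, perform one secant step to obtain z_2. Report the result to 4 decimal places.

h(0.33) = -0.197545, h(0.43) = 0.098265
z_2 = 0.430000 − 0.098265·(0.430000 − 0.330000) / (0.098265 − (-0.197545)) = 0.430000 − (0.009827)/(0.295810) = 0.396781

0.3968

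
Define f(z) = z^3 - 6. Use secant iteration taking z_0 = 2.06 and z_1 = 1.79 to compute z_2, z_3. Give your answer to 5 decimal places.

1.81377, 1.81717

f(2.06) = 2.7418160, f(1.79) = -0.2646610
z_2 = 1.7900000 − (-0.2646610)·(1.7900000 − 2.0600000) / (-0.2646610 − 2.7418160) = 1.7900000 − (0.0714585)/(-3.0064770) = 1.8137682
f(1.8137682) = -0.0331471
z_3 = 1.8137682 − (-0.0331471)·(1.8137682 − 1.7900000) / (-0.0331471 − (-0.2646610)) = 1.8137682 − (-0.0007878)/(0.2315139) = 1.8171712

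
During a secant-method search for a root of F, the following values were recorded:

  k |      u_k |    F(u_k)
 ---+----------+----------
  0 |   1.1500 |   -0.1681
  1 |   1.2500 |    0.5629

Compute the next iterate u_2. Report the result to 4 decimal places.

1.1730

u_2 = 1.2500 − 0.5629·(1.2500 − 1.1500) / (0.5629 − (-0.1681))
   = 1.2500 − (0.056290)/(0.731000) = 1.172996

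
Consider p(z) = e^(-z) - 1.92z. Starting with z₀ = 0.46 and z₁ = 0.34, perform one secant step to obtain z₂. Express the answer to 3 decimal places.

p(0.46) = -0.25192, p(0.34) = 0.05897
z₂ = 0.34000 − 0.05897·(0.34000 − 0.46000) / (0.05897 − (-0.25192)) = 0.34000 − (-0.00708)/(0.31089) = 0.36276

0.363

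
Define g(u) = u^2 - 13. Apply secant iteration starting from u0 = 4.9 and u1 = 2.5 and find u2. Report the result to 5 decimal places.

g(4.9) = 11.0100000, g(2.5) = -6.7500000
u2 = 2.5000000 − (-6.7500000)·(2.5000000 − 4.9000000) / (-6.7500000 − 11.0100000) = 2.5000000 − (16.2000000)/(-17.7600000) = 3.4121622

3.41216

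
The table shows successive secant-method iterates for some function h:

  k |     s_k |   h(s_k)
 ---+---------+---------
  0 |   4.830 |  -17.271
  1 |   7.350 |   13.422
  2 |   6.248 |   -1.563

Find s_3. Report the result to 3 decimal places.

6.363

s_3 = 6.248 − (-1.563)·(6.248 − 7.350) / (-1.563 − 13.422)
   = 6.248 − (1.72243)/(-14.98500) = 6.36294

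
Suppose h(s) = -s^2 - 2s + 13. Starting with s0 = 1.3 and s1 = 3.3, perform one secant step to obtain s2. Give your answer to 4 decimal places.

h(1.3) = 8.710000, h(3.3) = -4.490000
s2 = 3.300000 − (-4.490000)·(3.300000 − 1.300000) / (-4.490000 − 8.710000) = 3.300000 − (-8.980000)/(-13.200000) = 2.619697

2.6197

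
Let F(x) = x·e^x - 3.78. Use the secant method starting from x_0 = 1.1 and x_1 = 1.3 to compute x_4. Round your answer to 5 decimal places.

1.17147

F(1.1) = -0.4754174, F(1.3) = 0.9900857
x_2 = 1.3000000 − 0.9900857·(1.3000000 − 1.1000000) / (0.9900857 − (-0.4754174)) = 1.3000000 − (0.1980171)/(1.4655030) = 1.1648811
F(1.1648811) = -0.0459249
x_3 = 1.1648811 − (-0.0459249)·(1.1648811 − 1.3000000) / (-0.0459249 − 0.9900857) = 1.1648811 − (0.0062053)/(-1.0360106) = 1.1708708
F(1.1708708) = -0.0041767
x_4 = 1.1708708 − (-0.0041767)·(1.1708708 − 1.1648811) / (-0.0041767 − (-0.0459249)) = 1.1708708 − (-0.0000250)/(0.0417482) = 1.1714700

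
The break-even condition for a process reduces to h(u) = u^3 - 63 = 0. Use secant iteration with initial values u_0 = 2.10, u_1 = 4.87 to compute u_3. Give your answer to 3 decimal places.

h(2.10) = -53.73900, h(4.87) = 52.50130
u_2 = 4.87000 − 52.50130·(4.87000 − 2.10000) / (52.50130 − (-53.73900)) = 4.87000 − (145.42861)/(106.24030) = 3.50114
h(3.50114) = -20.08327
u_3 = 3.50114 − (-20.08327)·(3.50114 − 4.87000) / (-20.08327 − 52.50130) = 3.50114 − (27.49128)/(-72.58457) = 3.87988

3.880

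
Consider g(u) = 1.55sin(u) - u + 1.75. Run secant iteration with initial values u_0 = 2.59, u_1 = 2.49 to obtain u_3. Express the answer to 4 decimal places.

2.5780

g(2.59) = -0.027731, g(2.49) = 0.200003
u_2 = 2.490000 − 0.200003·(2.490000 − 2.590000) / (0.200003 − (-0.027731)) = 2.490000 − (-0.020000)/(0.227734) = 2.577823
g(2.577823) = 0.000460
u_3 = 2.577823 − 0.000460·(2.577823 − 2.490000) / (0.000460 − 0.200003) = 2.577823 − (0.000040)/(-0.199543) = 2.578026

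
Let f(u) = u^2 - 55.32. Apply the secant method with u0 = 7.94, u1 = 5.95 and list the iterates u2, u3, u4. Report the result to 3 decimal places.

7.384, 7.444, 7.438

f(7.94) = 7.72360, f(5.95) = -19.91750
u2 = 5.95000 − (-19.91750)·(5.95000 − 7.94000) / (-19.91750 − 7.72360) = 5.95000 − (39.63582)/(-27.64110) = 7.38395
f(7.38395) = -0.79735
u3 = 7.38395 − (-0.79735)·(7.38395 − 5.95000) / (-0.79735 − (-19.91750)) = 7.38395 − (-1.14336)/(19.12015) = 7.44374
f(7.44374) = 0.08932
u4 = 7.44374 − 0.08932·(7.44374 − 7.38395) / (0.08932 − (-0.79735)) = 7.44374 − (0.00534)/(0.88668) = 7.43772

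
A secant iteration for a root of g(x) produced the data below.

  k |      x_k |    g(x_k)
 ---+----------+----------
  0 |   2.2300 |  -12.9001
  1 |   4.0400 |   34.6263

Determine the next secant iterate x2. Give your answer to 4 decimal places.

2.7213

x2 = 4.0400 − 34.6263·(4.0400 − 2.2300) / (34.6263 − (-12.9001))
   = 4.0400 − (62.673603)/(47.526400) = 2.721289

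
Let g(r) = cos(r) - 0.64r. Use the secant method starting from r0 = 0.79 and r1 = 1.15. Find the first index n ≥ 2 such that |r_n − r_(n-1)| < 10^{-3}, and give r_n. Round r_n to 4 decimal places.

n = 4, r_n = 0.9318

g(0.79) = 0.198245, g(1.15) = -0.327513
r2 = 1.150000 − (-0.327513)·(0.360000)/(-0.525758) = 0.925744;  |Δ| = 0.224256
g(0.925744) = 0.008765
r3 = 0.925744 − 0.008765·(-0.224256)/(0.336277) = 0.931589;  |Δ| = 0.005845
g(0.931589) = 0.000343
r4 = 0.931589 − 0.000343·(0.005845)/(-0.008421) = 0.931827;  |Δ| = 0.000238
|r4 − r3| = 0.000238 < 10^{-3}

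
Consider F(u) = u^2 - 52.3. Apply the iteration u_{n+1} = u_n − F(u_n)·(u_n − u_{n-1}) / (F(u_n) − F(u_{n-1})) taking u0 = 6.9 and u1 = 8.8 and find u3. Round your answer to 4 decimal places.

7.2286

F(6.9) = -4.690000, F(8.8) = 25.140000
u2 = 8.800000 − 25.140000·(8.800000 − 6.900000) / (25.140000 − (-4.690000)) = 8.800000 − (47.766000)/(29.830000) = 7.198726
F(7.198726) = -0.478342
u3 = 7.198726 − (-0.478342)·(7.198726 − 8.800000) / (-0.478342 − 25.140000) = 7.198726 − (0.765957)/(-25.618342) = 7.228625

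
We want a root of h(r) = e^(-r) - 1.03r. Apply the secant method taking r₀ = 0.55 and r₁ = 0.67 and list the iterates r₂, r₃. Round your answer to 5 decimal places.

h(0.55) = 0.0104498, h(0.67) = -0.1783914
r₂ = 0.6700000 − (-0.1783914)·(0.6700000 − 0.5500000) / (-0.1783914 − 0.0104498) = 0.6700000 − (-0.0214070)/(-0.1888412) = 0.5566404
h(0.5566404) = -0.0002083
r₃ = 0.5566404 − (-0.0002083)·(0.5566404 − 0.6700000) / (-0.0002083 − (-0.1783914)) = 0.5566404 − (0.0000236)/(0.1781832) = 0.5565079

0.55664, 0.55651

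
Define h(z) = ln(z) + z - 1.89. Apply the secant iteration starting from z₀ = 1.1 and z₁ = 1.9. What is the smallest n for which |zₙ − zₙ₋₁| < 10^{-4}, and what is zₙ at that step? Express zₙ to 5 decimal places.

h(1.1) = -0.6946898, h(1.9) = 0.6518539
z₂ = 1.9000000 − 0.6518539·(0.8000000)/(1.3465437) = 1.5127247;  |Δ| = 0.3872753
h(1.5127247) = 0.0366372
z₃ = 1.5127247 − 0.0366372·(-0.3872753)/(-0.6152167) = 1.4896618;  |Δ| = 0.0230629
h(1.4896618) = -0.0017890
z₄ = 1.4896618 − (-0.0017890)·(-0.0230629)/(-0.0384262) = 1.4907356;  |Δ| = 0.0010738
h(1.4907356) = 0.0000053
z₅ = 1.4907356 − 0.0000053·(0.0010738)/(0.0017943) = 1.4907324;  |Δ| = 0.0000031
|z₅ − z₄| = 0.0000031 < 10^{-4}

n = 5, zₙ = 1.49073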